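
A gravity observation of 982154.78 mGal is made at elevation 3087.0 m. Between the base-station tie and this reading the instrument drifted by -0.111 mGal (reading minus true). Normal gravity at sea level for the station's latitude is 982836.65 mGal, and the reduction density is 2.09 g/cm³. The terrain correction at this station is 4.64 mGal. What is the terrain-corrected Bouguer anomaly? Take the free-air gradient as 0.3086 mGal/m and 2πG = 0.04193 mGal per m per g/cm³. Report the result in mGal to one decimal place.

5.0

Drift-corrected reading = 982154.78 − (-0.111) = 982154.891 mGal
Free-air correction = 0.3086 × 3087.0 = 952.65 mGal
Free-air anomaly = 982154.891 − 982836.65 + (952.65) = 270.891 mGal
Bouguer slab correction = 0.04193 × 2.09 × 3087.0 = 270.53 mGal
Simple Bouguer anomaly = 270.891 − (270.53) = 0.361 mGal
Complete Bouguer anomaly = 0.361 + 4.64 = 5.001 mGal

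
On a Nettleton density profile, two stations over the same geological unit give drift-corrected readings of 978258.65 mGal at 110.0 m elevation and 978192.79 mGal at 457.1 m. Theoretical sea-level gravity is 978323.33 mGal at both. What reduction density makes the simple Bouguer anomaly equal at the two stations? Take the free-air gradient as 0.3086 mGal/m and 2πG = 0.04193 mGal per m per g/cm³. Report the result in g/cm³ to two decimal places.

Δg_obs = 978192.79 − 978258.65 = -65.86 mGal over Δh = 457.1 − 110.0 = 347.1 m
Equal Bouguer anomalies ⇒ Δg_obs + (0.3086 − 0.04193ρ)·Δh = 0
0.3086 − 0.04193ρ = −Δg_obs/Δh = 0.18974
ρ = (0.3086 − 0.18974) / 0.04193 = 2.83 g/cm³

2.83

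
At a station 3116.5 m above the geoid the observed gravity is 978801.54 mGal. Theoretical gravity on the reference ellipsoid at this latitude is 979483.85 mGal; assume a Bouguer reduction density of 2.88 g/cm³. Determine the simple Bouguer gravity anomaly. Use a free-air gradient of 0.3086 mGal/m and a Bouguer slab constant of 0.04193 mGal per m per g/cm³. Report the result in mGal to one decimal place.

Free-air correction = 0.3086 × 3116.5 = 961.75 mGal
Free-air anomaly = 978801.54 − 979483.85 + (961.75) = 279.44 mGal
Bouguer slab correction = 0.04193 × 2.88 × 3116.5 = 376.34 mGal
Simple Bouguer anomaly = 279.44 − (376.34) = -96.90 mGal

-96.9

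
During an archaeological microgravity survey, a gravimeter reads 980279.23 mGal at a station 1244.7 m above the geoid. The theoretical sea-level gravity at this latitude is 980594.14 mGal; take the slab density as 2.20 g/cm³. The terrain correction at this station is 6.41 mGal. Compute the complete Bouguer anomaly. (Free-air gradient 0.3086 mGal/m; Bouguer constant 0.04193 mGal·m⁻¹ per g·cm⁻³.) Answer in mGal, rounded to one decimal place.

-39.2

Free-air correction = 0.3086 × 1244.7 = 384.11 mGal
Free-air anomaly = 980279.23 − 980594.14 + (384.11) = 69.20 mGal
Bouguer slab correction = 0.04193 × 2.20 × 1244.7 = 114.82 mGal
Simple Bouguer anomaly = 69.20 − (114.82) = -45.62 mGal
Complete Bouguer anomaly = -45.62 + 6.41 = -39.21 mGal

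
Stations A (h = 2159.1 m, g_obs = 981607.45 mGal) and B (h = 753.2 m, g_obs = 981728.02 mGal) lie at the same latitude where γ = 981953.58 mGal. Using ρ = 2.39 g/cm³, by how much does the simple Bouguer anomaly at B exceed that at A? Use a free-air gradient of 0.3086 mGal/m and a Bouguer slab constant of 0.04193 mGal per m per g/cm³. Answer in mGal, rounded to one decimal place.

-172.4

Δg_SB(A) = 981607.45 − 981953.58 + 0.3086×2159.1 − 0.04193×2.39×2159.1 = 103.80 mGal
Δg_SB(B) = 981728.02 − 981953.58 + 0.3086×753.2 − 0.04193×2.39×753.2 = -68.60 mGal
Difference = -68.60 − (103.80) = -172.40 mGal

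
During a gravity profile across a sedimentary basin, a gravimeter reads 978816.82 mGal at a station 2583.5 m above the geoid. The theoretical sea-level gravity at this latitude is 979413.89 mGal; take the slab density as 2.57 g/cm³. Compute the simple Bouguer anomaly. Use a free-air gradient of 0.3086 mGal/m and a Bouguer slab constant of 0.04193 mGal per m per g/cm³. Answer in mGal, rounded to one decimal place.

-78.2

Free-air correction = 0.3086 × 2583.5 = 797.27 mGal
Free-air anomaly = 978816.82 − 979413.89 + (797.27) = 200.20 mGal
Bouguer slab correction = 0.04193 × 2.57 × 2583.5 = 278.40 mGal
Simple Bouguer anomaly = 200.20 − (278.40) = -78.20 mGal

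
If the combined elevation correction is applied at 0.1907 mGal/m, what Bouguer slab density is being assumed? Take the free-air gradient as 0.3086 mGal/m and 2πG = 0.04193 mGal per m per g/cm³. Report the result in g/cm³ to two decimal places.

2.81

0.1907 = 0.3086 − 0.04193 × ρ
ρ = (0.3086 − 0.1907) / 0.04193 = 2.81 g/cm³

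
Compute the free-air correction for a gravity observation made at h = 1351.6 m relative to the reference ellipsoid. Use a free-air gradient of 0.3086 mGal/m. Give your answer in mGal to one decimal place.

417.1

Free-air correction = 0.3086 × 1351.6 = 417.1 mGal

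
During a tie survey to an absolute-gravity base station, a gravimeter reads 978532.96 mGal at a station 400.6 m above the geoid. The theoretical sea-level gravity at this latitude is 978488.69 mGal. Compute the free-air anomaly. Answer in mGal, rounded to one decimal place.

167.9

Free-air correction = 0.3086 × 400.6 = 123.63 mGal
Free-air anomaly = 978532.96 − 978488.69 + (123.63) = 167.90 mGal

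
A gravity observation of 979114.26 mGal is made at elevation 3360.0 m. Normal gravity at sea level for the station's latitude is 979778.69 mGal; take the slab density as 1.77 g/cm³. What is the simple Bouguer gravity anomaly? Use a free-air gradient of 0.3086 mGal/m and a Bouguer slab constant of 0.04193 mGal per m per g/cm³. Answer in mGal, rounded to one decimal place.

123.1

Free-air correction = 0.3086 × 3360.0 = 1036.90 mGal
Free-air anomaly = 979114.26 − 979778.69 + (1036.90) = 372.47 mGal
Bouguer slab correction = 0.04193 × 1.77 × 3360.0 = 249.37 mGal
Simple Bouguer anomaly = 372.47 − (249.37) = 123.10 mGal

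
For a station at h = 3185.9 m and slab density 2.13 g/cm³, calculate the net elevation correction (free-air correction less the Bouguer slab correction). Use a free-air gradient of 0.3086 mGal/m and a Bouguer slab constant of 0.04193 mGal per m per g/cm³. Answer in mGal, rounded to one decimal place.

698.6

Combined gradient = 0.3086 − 0.04193 × 2.13 = 0.2192891 mGal/m
Combined elevation correction = 0.2192891 × 3185.9 = 698.6 mGal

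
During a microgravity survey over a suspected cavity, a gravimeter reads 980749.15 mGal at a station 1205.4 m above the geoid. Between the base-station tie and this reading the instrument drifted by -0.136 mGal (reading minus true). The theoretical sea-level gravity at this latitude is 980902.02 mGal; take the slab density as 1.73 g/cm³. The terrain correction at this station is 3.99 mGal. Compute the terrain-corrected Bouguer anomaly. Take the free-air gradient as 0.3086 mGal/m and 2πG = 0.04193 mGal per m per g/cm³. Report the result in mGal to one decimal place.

135.8

Drift-corrected reading = 980749.15 − (-0.136) = 980749.286 mGal
Free-air correction = 0.3086 × 1205.4 = 371.99 mGal
Free-air anomaly = 980749.286 − 980902.02 + (371.99) = 219.256 mGal
Bouguer slab correction = 0.04193 × 1.73 × 1205.4 = 87.44 mGal
Simple Bouguer anomaly = 219.256 − (87.44) = 131.816 mGal
Complete Bouguer anomaly = 131.816 + 3.99 = 135.806 mGal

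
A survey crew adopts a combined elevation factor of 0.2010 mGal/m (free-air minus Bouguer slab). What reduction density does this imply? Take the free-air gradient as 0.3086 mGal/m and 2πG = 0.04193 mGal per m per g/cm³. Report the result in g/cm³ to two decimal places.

2.57

0.2010 = 0.3086 − 0.04193 × ρ
ρ = (0.3086 − 0.2010) / 0.04193 = 2.57 g/cm³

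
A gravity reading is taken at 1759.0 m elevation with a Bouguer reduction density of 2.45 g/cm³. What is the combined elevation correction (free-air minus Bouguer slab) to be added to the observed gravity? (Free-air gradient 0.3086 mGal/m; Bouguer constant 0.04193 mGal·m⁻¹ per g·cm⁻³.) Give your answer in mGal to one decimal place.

362.1

Combined gradient = 0.3086 − 0.04193 × 2.45 = 0.2058715 mGal/m
Combined elevation correction = 0.2058715 × 1759.0 = 362.1 mGal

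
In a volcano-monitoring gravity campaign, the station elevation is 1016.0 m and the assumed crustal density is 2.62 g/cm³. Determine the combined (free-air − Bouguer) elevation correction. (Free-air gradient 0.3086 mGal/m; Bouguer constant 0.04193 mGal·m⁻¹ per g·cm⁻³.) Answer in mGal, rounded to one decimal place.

201.9

Combined gradient = 0.3086 − 0.04193 × 2.62 = 0.1987434 mGal/m
Combined elevation correction = 0.1987434 × 1016.0 = 201.9 mGal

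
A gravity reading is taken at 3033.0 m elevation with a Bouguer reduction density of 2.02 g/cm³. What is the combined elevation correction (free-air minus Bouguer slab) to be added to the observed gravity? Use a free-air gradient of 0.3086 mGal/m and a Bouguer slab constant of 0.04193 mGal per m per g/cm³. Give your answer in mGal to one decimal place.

679.1

Combined gradient = 0.3086 − 0.04193 × 2.02 = 0.2239014 mGal/m
Combined elevation correction = 0.2239014 × 3033.0 = 679.1 mGal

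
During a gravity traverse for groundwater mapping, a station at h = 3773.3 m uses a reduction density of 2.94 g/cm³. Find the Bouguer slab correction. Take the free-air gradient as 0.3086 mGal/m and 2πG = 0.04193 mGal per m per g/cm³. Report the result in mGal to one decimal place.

465.2

Bouguer slab correction = 0.04193 × 2.94 × 3773.3 = 465.2 mGal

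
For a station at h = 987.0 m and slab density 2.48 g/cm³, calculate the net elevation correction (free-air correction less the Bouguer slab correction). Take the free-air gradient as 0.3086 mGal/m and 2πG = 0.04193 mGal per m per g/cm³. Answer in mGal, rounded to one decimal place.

202.0

Combined gradient = 0.3086 − 0.04193 × 2.48 = 0.2046136 mGal/m
Combined elevation correction = 0.2046136 × 987.0 = 202.0 mGal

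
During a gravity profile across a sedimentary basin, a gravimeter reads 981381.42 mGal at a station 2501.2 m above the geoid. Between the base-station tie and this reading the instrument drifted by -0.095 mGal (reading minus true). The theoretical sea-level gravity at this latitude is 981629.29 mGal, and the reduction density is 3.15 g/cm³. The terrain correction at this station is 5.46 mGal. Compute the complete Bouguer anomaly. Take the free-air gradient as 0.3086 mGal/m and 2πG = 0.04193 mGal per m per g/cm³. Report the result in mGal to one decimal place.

Drift-corrected reading = 981381.42 − (-0.095) = 981381.515 mGal
Free-air correction = 0.3086 × 2501.2 = 771.87 mGal
Free-air anomaly = 981381.515 − 981629.29 + (771.87) = 524.095 mGal
Bouguer slab correction = 0.04193 × 3.15 × 2501.2 = 330.36 mGal
Simple Bouguer anomaly = 524.095 − (330.36) = 193.735 mGal
Complete Bouguer anomaly = 193.735 + 5.46 = 199.195 mGal

199.2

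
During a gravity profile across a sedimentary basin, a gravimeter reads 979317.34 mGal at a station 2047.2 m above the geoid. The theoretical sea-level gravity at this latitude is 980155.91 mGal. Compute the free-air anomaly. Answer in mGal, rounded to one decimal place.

Free-air correction = 0.3086 × 2047.2 = 631.77 mGal
Free-air anomaly = 979317.34 − 980155.91 + (631.77) = -206.80 mGal

-206.8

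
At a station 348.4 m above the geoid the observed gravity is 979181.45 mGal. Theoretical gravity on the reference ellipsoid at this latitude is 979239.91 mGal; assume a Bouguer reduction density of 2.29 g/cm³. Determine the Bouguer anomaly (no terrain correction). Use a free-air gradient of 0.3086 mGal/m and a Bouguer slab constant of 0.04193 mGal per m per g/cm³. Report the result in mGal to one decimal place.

Free-air correction = 0.3086 × 348.4 = 107.52 mGal
Free-air anomaly = 979181.45 − 979239.91 + (107.52) = 49.06 mGal
Bouguer slab correction = 0.04193 × 2.29 × 348.4 = 33.45 mGal
Simple Bouguer anomaly = 49.06 − (33.45) = 15.61 mGal

15.6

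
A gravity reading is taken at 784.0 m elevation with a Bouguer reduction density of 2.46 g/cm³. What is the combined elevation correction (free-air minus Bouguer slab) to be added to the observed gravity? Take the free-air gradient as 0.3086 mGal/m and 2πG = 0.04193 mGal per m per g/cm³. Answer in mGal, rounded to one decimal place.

161.1

Combined gradient = 0.3086 − 0.04193 × 2.46 = 0.2054522 mGal/m
Combined elevation correction = 0.2054522 × 784.0 = 161.1 mGal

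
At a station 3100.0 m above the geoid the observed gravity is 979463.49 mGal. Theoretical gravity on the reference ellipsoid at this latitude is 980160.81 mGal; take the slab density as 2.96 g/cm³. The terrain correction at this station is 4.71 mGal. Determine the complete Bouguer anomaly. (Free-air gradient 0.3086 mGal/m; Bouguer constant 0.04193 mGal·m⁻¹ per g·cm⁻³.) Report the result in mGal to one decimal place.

-120.7

Free-air correction = 0.3086 × 3100.0 = 956.66 mGal
Free-air anomaly = 979463.49 − 980160.81 + (956.66) = 259.34 mGal
Bouguer slab correction = 0.04193 × 2.96 × 3100.0 = 384.75 mGal
Simple Bouguer anomaly = 259.34 − (384.75) = -125.41 mGal
Complete Bouguer anomaly = -125.41 + 4.71 = -120.70 mGal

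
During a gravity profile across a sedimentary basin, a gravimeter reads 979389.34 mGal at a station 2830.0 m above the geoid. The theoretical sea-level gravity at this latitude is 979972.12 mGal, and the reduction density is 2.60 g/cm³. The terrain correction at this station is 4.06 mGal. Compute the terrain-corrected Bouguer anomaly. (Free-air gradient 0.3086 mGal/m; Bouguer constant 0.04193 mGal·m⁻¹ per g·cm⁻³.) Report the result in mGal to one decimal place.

-13.9

Free-air correction = 0.3086 × 2830.0 = 873.34 mGal
Free-air anomaly = 979389.34 − 979972.12 + (873.34) = 290.56 mGal
Bouguer slab correction = 0.04193 × 2.60 × 2830.0 = 308.52 mGal
Simple Bouguer anomaly = 290.56 − (308.52) = -17.96 mGal
Complete Bouguer anomaly = -17.96 + 4.06 = -13.90 mGal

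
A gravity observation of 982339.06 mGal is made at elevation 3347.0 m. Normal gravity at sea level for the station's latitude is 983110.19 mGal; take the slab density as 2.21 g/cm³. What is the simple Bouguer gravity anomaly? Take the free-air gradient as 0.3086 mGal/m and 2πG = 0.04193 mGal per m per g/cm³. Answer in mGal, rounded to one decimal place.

Free-air correction = 0.3086 × 3347.0 = 1032.88 mGal
Free-air anomaly = 982339.06 − 983110.19 + (1032.88) = 261.75 mGal
Bouguer slab correction = 0.04193 × 2.21 × 3347.0 = 310.15 mGal
Simple Bouguer anomaly = 261.75 − (310.15) = -48.40 mGal

-48.4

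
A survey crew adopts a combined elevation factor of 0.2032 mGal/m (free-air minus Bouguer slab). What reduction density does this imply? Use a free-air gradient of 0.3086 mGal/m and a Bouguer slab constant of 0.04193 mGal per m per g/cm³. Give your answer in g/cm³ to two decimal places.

2.51

0.2032 = 0.3086 − 0.04193 × ρ
ρ = (0.3086 − 0.2032) / 0.04193 = 2.51 g/cm³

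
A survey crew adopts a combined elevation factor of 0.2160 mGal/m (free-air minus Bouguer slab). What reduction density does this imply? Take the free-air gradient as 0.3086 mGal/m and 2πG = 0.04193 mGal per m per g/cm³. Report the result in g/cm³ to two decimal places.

2.21

0.2160 = 0.3086 − 0.04193 × ρ
ρ = (0.3086 − 0.2160) / 0.04193 = 2.21 g/cm³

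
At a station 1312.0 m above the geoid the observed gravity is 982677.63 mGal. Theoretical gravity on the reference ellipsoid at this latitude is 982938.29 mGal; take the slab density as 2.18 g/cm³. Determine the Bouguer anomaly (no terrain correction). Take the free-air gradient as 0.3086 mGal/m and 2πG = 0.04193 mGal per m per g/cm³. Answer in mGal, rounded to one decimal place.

24.3

Free-air correction = 0.3086 × 1312.0 = 404.88 mGal
Free-air anomaly = 982677.63 − 982938.29 + (404.88) = 144.22 mGal
Bouguer slab correction = 0.04193 × 2.18 × 1312.0 = 119.93 mGal
Simple Bouguer anomaly = 144.22 − (119.93) = 24.29 mGal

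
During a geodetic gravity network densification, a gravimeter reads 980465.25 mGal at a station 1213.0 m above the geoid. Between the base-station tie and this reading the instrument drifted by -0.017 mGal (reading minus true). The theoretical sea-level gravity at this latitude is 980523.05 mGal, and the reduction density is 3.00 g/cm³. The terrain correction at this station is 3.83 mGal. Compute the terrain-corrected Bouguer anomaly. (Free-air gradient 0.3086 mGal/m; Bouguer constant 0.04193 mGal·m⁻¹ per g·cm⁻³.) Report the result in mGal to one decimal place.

167.8

Drift-corrected reading = 980465.25 − (-0.017) = 980465.267 mGal
Free-air correction = 0.3086 × 1213.0 = 374.33 mGal
Free-air anomaly = 980465.267 − 980523.05 + (374.33) = 316.547 mGal
Bouguer slab correction = 0.04193 × 3.00 × 1213.0 = 152.58 mGal
Simple Bouguer anomaly = 316.547 − (152.58) = 163.967 mGal
Complete Bouguer anomaly = 163.967 + 3.83 = 167.797 mGal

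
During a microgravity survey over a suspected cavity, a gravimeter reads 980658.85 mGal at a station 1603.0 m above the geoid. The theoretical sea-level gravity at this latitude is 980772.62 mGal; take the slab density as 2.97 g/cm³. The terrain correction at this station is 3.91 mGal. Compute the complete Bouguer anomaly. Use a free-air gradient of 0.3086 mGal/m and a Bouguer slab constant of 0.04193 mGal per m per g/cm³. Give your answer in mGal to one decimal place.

185.2

Free-air correction = 0.3086 × 1603.0 = 494.69 mGal
Free-air anomaly = 980658.85 − 980772.62 + (494.69) = 380.92 mGal
Bouguer slab correction = 0.04193 × 2.97 × 1603.0 = 199.62 mGal
Simple Bouguer anomaly = 380.92 − (199.62) = 181.30 mGal
Complete Bouguer anomaly = 181.30 + 3.91 = 185.21 mGal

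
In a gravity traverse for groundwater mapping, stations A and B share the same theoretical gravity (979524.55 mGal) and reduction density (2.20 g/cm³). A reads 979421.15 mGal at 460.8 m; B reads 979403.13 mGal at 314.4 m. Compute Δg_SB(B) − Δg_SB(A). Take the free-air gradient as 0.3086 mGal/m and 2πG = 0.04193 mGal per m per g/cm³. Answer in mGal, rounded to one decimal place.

Δg_SB(A) = 979421.15 − 979524.55 + 0.3086×460.8 − 0.04193×2.20×460.8 = -3.70 mGal
Δg_SB(B) = 979403.13 − 979524.55 + 0.3086×314.4 − 0.04193×2.20×314.4 = -53.40 mGal
Difference = -53.40 − (-3.70) = -49.70 mGal

-49.7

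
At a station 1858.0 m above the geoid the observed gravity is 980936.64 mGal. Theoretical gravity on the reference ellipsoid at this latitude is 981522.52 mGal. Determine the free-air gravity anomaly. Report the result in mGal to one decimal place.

-12.5

Free-air correction = 0.3086 × 1858.0 = 573.38 mGal
Free-air anomaly = 980936.64 − 981522.52 + (573.38) = -12.50 mGal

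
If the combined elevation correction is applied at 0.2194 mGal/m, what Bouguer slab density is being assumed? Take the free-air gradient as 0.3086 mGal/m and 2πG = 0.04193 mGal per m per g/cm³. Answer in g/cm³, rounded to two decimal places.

0.2194 = 0.3086 − 0.04193 × ρ
ρ = (0.3086 − 0.2194) / 0.04193 = 2.13 g/cm³

2.13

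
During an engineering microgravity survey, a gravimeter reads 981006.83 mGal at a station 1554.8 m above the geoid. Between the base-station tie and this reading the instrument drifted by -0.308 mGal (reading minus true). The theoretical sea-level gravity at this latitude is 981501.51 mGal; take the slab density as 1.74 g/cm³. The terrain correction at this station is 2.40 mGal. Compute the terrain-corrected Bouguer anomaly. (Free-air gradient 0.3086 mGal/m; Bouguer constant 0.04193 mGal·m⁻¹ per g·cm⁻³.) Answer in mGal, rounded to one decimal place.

Drift-corrected reading = 981006.83 − (-0.308) = 981007.138 mGal
Free-air correction = 0.3086 × 1554.8 = 479.81 mGal
Free-air anomaly = 981007.138 − 981501.51 + (479.81) = -14.562 mGal
Bouguer slab correction = 0.04193 × 1.74 × 1554.8 = 113.44 mGal
Simple Bouguer anomaly = -14.562 − (113.44) = -128.002 mGal
Complete Bouguer anomaly = -128.002 + 2.40 = -125.602 mGal

-125.6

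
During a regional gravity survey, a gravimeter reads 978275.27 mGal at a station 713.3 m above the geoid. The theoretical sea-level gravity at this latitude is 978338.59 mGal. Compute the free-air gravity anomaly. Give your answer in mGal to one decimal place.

Free-air correction = 0.3086 × 713.3 = 220.12 mGal
Free-air anomaly = 978275.27 − 978338.59 + (220.12) = 156.80 mGal

156.8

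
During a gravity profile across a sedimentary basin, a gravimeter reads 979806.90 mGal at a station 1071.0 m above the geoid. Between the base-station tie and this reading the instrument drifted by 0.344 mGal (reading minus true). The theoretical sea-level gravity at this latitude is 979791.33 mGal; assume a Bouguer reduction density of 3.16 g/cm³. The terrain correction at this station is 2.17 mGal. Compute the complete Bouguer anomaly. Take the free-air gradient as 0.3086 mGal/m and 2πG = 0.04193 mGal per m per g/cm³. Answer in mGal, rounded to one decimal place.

Drift-corrected reading = 979806.90 − (0.344) = 979806.556 mGal
Free-air correction = 0.3086 × 1071.0 = 330.51 mGal
Free-air anomaly = 979806.556 − 979791.33 + (330.51) = 345.736 mGal
Bouguer slab correction = 0.04193 × 3.16 × 1071.0 = 141.91 mGal
Simple Bouguer anomaly = 345.736 − (141.91) = 203.826 mGal
Complete Bouguer anomaly = 203.826 + 2.17 = 205.996 mGal

206.0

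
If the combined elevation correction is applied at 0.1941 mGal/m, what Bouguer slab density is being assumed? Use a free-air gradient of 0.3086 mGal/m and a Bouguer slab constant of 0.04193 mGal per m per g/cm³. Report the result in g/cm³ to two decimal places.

2.73

0.1941 = 0.3086 − 0.04193 × ρ
ρ = (0.3086 − 0.1941) / 0.04193 = 2.73 g/cm³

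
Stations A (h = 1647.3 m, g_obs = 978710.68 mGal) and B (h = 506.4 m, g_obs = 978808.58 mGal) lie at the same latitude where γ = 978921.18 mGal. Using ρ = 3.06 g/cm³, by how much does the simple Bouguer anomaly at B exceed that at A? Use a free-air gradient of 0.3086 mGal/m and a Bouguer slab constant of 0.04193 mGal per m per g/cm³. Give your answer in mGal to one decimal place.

Δg_SB(A) = 978710.68 − 978921.18 + 0.3086×1647.3 − 0.04193×3.06×1647.3 = 86.50 mGal
Δg_SB(B) = 978808.58 − 978921.18 + 0.3086×506.4 − 0.04193×3.06×506.4 = -21.30 mGal
Difference = -21.30 − (86.50) = -107.80 mGal

-107.8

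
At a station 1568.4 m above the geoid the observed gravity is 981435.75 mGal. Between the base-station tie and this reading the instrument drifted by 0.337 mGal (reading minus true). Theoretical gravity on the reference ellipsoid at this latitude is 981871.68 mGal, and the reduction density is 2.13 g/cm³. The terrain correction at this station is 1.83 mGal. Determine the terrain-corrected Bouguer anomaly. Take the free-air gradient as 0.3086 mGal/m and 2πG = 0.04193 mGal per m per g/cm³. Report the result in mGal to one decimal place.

Drift-corrected reading = 981435.75 − (0.337) = 981435.413 mGal
Free-air correction = 0.3086 × 1568.4 = 484.01 mGal
Free-air anomaly = 981435.413 − 981871.68 + (484.01) = 47.743 mGal
Bouguer slab correction = 0.04193 × 2.13 × 1568.4 = 140.08 mGal
Simple Bouguer anomaly = 47.743 − (140.08) = -92.337 mGal
Complete Bouguer anomaly = -92.337 + 1.83 = -90.507 mGal

-90.5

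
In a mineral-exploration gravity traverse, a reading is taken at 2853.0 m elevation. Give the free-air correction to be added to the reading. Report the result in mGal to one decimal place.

880.4

Free-air correction = 0.3086 × 2853.0 = 880.4 mGal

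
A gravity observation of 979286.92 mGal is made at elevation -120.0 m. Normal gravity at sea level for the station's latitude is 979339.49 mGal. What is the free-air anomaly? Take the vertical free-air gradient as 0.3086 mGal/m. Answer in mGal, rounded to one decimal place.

-89.6

Free-air correction = 0.3086 × -120.0 = -37.03 mGal
Free-air anomaly = 979286.92 − 979339.49 + (-37.03) = -89.60 mGal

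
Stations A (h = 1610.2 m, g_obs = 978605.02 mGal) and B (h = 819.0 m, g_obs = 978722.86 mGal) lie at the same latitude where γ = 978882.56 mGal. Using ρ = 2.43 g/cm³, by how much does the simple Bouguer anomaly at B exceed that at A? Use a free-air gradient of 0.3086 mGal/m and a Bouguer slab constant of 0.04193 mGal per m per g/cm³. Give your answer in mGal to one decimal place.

-45.7

Δg_SB(A) = 978605.02 − 978882.56 + 0.3086×1610.2 − 0.04193×2.43×1610.2 = 55.30 mGal
Δg_SB(B) = 978722.86 − 978882.56 + 0.3086×819.0 − 0.04193×2.43×819.0 = 9.60 mGal
Difference = 9.60 − (55.30) = -45.70 mGal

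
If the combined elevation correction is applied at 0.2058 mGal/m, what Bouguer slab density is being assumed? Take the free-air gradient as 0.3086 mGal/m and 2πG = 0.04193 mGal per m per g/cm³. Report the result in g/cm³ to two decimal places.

2.45

0.2058 = 0.3086 − 0.04193 × ρ
ρ = (0.3086 − 0.2058) / 0.04193 = 2.45 g/cm³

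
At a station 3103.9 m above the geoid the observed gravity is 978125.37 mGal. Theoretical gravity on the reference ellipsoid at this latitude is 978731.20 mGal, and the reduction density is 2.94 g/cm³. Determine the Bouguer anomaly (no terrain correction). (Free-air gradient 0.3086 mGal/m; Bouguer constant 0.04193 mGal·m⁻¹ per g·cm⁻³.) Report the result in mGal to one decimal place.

Free-air correction = 0.3086 × 3103.9 = 957.86 mGal
Free-air anomaly = 978125.37 − 978731.20 + (957.86) = 352.03 mGal
Bouguer slab correction = 0.04193 × 2.94 × 3103.9 = 382.63 mGal
Simple Bouguer anomaly = 352.03 − (382.63) = -30.60 mGal

-30.6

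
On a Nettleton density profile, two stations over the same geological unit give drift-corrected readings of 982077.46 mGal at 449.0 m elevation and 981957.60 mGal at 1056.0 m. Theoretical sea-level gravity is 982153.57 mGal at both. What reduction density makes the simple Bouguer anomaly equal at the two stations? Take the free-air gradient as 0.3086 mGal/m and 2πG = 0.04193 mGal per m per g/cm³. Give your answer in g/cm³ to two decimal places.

2.65

Δg_obs = 981957.60 − 982077.46 = -119.86 mGal over Δh = 1056.0 − 449.0 = 607.0 m
Equal Bouguer anomalies ⇒ Δg_obs + (0.3086 − 0.04193ρ)·Δh = 0
0.3086 − 0.04193ρ = −Δg_obs/Δh = 0.19746
ρ = (0.3086 − 0.19746) / 0.04193 = 2.65 g/cm³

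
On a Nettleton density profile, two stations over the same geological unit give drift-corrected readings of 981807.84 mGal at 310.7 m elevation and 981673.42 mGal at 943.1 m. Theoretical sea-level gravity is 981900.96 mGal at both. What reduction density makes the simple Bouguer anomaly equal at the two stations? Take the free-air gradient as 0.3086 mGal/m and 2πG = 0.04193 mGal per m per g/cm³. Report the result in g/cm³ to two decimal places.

Δg_obs = 981673.42 − 981807.84 = -134.42 mGal over Δh = 943.1 − 310.7 = 632.4 m
Equal Bouguer anomalies ⇒ Δg_obs + (0.3086 − 0.04193ρ)·Δh = 0
0.3086 − 0.04193ρ = −Δg_obs/Δh = 0.21256
ρ = (0.3086 − 0.21256) / 0.04193 = 2.29 g/cm³

2.29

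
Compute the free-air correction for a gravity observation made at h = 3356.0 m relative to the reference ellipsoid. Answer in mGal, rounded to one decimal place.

Free-air correction = 0.3086 × 3356.0 = 1035.7 mGal

1035.7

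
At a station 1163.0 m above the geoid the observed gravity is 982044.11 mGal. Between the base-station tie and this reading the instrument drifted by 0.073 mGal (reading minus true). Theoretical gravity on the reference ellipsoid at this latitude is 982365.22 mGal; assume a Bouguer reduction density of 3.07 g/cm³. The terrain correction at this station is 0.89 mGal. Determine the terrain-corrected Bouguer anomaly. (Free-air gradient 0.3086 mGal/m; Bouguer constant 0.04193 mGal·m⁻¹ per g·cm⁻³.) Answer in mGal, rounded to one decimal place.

-111.1

Drift-corrected reading = 982044.11 − (0.073) = 982044.037 mGal
Free-air correction = 0.3086 × 1163.0 = 358.90 mGal
Free-air anomaly = 982044.037 − 982365.22 + (358.90) = 37.717 mGal
Bouguer slab correction = 0.04193 × 3.07 × 1163.0 = 149.71 mGal
Simple Bouguer anomaly = 37.717 − (149.71) = -111.993 mGal
Complete Bouguer anomaly = -111.993 + 0.89 = -111.103 mGal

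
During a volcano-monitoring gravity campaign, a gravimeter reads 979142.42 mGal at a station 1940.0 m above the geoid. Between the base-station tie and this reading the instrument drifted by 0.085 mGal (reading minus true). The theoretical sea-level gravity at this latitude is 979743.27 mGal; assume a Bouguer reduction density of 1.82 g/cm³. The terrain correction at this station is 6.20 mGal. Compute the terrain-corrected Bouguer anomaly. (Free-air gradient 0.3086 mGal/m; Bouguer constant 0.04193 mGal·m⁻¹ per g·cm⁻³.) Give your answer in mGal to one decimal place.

-144.1

Drift-corrected reading = 979142.42 − (0.085) = 979142.335 mGal
Free-air correction = 0.3086 × 1940.0 = 598.68 mGal
Free-air anomaly = 979142.335 − 979743.27 + (598.68) = -2.255 mGal
Bouguer slab correction = 0.04193 × 1.82 × 1940.0 = 148.05 mGal
Simple Bouguer anomaly = -2.255 − (148.05) = -150.305 mGal
Complete Bouguer anomaly = -150.305 + 6.20 = -144.105 mGal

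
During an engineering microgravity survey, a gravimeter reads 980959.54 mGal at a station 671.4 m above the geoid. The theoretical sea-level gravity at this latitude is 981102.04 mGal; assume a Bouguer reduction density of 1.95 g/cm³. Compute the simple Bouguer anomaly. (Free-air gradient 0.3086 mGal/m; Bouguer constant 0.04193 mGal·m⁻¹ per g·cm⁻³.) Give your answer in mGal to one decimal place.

9.8

Free-air correction = 0.3086 × 671.4 = 207.19 mGal
Free-air anomaly = 980959.54 − 981102.04 + (207.19) = 64.69 mGal
Bouguer slab correction = 0.04193 × 1.95 × 671.4 = 54.90 mGal
Simple Bouguer anomaly = 64.69 − (54.90) = 9.79 mGal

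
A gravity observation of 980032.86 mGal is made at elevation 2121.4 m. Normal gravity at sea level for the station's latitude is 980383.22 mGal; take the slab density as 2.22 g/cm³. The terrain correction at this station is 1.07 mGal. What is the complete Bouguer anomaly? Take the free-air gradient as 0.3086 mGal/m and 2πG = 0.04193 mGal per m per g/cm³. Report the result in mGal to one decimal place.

107.9

Free-air correction = 0.3086 × 2121.4 = 654.66 mGal
Free-air anomaly = 980032.86 − 980383.22 + (654.66) = 304.30 mGal
Bouguer slab correction = 0.04193 × 2.22 × 2121.4 = 197.47 mGal
Simple Bouguer anomaly = 304.30 − (197.47) = 106.83 mGal
Complete Bouguer anomaly = 106.83 + 1.07 = 107.90 mGal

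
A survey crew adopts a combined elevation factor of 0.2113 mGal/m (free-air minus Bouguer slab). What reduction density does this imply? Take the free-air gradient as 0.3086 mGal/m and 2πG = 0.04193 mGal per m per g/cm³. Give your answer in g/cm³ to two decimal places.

2.32

0.2113 = 0.3086 − 0.04193 × ρ
ρ = (0.3086 − 0.2113) / 0.04193 = 2.32 g/cm³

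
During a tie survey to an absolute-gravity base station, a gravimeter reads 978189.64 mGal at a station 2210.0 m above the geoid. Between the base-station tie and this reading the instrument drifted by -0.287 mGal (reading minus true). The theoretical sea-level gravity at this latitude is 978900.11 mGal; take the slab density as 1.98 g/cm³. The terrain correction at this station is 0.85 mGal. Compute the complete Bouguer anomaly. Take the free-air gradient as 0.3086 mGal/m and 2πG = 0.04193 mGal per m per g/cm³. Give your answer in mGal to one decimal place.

Drift-corrected reading = 978189.64 − (-0.287) = 978189.927 mGal
Free-air correction = 0.3086 × 2210.0 = 682.01 mGal
Free-air anomaly = 978189.927 − 978900.11 + (682.01) = -28.173 mGal
Bouguer slab correction = 0.04193 × 1.98 × 2210.0 = 183.48 mGal
Simple Bouguer anomaly = -28.173 − (183.48) = -211.653 mGal
Complete Bouguer anomaly = -211.653 + 0.85 = -210.803 mGal

-210.8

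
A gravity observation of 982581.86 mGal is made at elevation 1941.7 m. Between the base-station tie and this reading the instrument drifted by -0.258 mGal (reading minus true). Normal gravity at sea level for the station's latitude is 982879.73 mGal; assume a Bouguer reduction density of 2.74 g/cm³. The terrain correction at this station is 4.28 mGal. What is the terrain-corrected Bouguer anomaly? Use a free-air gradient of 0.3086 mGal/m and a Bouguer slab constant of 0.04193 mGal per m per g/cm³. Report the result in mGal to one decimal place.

Drift-corrected reading = 982581.86 − (-0.258) = 982582.118 mGal
Free-air correction = 0.3086 × 1941.7 = 599.21 mGal
Free-air anomaly = 982582.118 − 982879.73 + (599.21) = 301.598 mGal
Bouguer slab correction = 0.04193 × 2.74 × 1941.7 = 223.08 mGal
Simple Bouguer anomaly = 301.598 − (223.08) = 78.518 mGal
Complete Bouguer anomaly = 78.518 + 4.28 = 82.798 mGal

82.8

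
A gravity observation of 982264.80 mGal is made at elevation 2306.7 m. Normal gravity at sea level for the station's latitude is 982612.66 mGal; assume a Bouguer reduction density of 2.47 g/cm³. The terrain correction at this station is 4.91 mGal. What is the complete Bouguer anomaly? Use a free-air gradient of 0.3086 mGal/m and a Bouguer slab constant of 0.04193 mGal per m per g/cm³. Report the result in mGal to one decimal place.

Free-air correction = 0.3086 × 2306.7 = 711.85 mGal
Free-air anomaly = 982264.80 − 982612.66 + (711.85) = 363.99 mGal
Bouguer slab correction = 0.04193 × 2.47 × 2306.7 = 238.90 mGal
Simple Bouguer anomaly = 363.99 − (238.90) = 125.09 mGal
Complete Bouguer anomaly = 125.09 + 4.91 = 130.00 mGal

130.0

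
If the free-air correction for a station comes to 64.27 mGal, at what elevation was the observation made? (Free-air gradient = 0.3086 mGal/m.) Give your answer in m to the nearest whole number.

208

h = 64.27 / 0.3086 = 208.26 m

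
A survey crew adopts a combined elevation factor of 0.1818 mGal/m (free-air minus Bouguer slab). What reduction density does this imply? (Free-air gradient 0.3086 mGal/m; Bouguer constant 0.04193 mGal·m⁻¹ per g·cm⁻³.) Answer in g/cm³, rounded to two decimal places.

3.02

0.1818 = 0.3086 − 0.04193 × ρ
ρ = (0.3086 − 0.1818) / 0.04193 = 3.02 g/cm³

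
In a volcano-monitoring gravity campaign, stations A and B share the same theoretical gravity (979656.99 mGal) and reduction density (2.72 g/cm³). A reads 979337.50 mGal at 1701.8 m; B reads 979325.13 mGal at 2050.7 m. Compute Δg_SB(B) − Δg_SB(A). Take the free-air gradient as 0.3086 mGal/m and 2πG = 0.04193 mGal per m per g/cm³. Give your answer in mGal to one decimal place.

Δg_SB(A) = 979337.50 − 979656.99 + 0.3086×1701.8 − 0.04193×2.72×1701.8 = 11.60 mGal
Δg_SB(B) = 979325.13 − 979656.99 + 0.3086×2050.7 − 0.04193×2.72×2050.7 = 67.10 mGal
Difference = 67.10 − (11.60) = 55.50 mGal

55.5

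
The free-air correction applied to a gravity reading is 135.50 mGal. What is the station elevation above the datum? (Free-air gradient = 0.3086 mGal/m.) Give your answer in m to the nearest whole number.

h = 135.50 / 0.3086 = 439.08 m

439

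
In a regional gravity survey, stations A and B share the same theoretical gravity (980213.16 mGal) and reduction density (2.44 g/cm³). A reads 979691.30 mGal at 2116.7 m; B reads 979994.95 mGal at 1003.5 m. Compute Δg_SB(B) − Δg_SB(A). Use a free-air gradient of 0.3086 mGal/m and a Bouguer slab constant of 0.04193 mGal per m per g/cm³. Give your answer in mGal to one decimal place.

74.0

Δg_SB(A) = 979691.30 − 980213.16 + 0.3086×2116.7 − 0.04193×2.44×2116.7 = -85.20 mGal
Δg_SB(B) = 979994.95 − 980213.16 + 0.3086×1003.5 − 0.04193×2.44×1003.5 = -11.20 mGal
Difference = -11.20 − (-85.20) = 74.00 mGal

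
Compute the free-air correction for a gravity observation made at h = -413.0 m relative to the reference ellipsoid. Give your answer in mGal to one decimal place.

-127.5

Free-air correction = 0.3086 × -413.0 = -127.5 mGal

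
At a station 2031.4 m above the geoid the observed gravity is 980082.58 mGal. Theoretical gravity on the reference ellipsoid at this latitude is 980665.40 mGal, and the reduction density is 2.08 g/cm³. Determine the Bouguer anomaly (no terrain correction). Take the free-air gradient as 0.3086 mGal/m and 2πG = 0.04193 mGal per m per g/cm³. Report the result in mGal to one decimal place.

-133.1

Free-air correction = 0.3086 × 2031.4 = 626.89 mGal
Free-air anomaly = 980082.58 − 980665.40 + (626.89) = 44.07 mGal
Bouguer slab correction = 0.04193 × 2.08 × 2031.4 = 177.17 mGal
Simple Bouguer anomaly = 44.07 − (177.17) = -133.10 mGal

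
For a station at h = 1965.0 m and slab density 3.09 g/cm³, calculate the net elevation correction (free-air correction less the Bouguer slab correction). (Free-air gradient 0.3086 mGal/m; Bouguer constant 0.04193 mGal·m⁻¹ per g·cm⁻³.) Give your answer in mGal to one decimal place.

351.8

Combined gradient = 0.3086 − 0.04193 × 3.09 = 0.1790363 mGal/m
Combined elevation correction = 0.1790363 × 1965.0 = 351.8 mGal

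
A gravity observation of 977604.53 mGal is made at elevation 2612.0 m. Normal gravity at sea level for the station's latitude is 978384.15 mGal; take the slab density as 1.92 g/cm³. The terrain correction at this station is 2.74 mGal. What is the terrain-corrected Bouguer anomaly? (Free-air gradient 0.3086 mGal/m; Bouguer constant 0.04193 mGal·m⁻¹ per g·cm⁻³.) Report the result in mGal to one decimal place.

-181.1

Free-air correction = 0.3086 × 2612.0 = 806.06 mGal
Free-air anomaly = 977604.53 − 978384.15 + (806.06) = 26.44 mGal
Bouguer slab correction = 0.04193 × 1.92 × 2612.0 = 210.28 mGal
Simple Bouguer anomaly = 26.44 − (210.28) = -183.84 mGal
Complete Bouguer anomaly = -183.84 + 2.74 = -181.10 mGal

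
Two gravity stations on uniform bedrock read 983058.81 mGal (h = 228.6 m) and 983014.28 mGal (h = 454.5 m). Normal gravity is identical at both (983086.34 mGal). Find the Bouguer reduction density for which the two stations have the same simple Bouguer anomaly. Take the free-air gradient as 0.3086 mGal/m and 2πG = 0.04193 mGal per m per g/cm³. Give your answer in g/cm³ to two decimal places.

Δg_obs = 983014.28 − 983058.81 = -44.53 mGal over Δh = 454.5 − 228.6 = 225.9 m
Equal Bouguer anomalies ⇒ Δg_obs + (0.3086 − 0.04193ρ)·Δh = 0
0.3086 − 0.04193ρ = −Δg_obs/Δh = 0.19712
ρ = (0.3086 − 0.19712) / 0.04193 = 2.66 g/cm³

2.66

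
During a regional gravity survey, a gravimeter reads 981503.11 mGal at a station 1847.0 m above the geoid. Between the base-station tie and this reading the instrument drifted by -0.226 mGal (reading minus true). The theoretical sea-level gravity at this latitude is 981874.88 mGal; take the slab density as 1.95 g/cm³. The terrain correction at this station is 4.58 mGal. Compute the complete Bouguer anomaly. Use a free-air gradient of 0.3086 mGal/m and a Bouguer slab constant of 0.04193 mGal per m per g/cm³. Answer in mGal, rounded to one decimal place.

52.0

Drift-corrected reading = 981503.11 − (-0.226) = 981503.336 mGal
Free-air correction = 0.3086 × 1847.0 = 569.98 mGal
Free-air anomaly = 981503.336 − 981874.88 + (569.98) = 198.436 mGal
Bouguer slab correction = 0.04193 × 1.95 × 1847.0 = 151.02 mGal
Simple Bouguer anomaly = 198.436 − (151.02) = 47.416 mGal
Complete Bouguer anomaly = 47.416 + 4.58 = 51.996 mGal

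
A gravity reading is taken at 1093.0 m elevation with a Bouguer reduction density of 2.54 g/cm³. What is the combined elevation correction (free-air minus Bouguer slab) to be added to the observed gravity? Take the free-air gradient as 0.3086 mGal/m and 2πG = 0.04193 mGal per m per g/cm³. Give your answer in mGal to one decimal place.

220.9

Combined gradient = 0.3086 − 0.04193 × 2.54 = 0.2020978 mGal/m
Combined elevation correction = 0.2020978 × 1093.0 = 220.9 mGal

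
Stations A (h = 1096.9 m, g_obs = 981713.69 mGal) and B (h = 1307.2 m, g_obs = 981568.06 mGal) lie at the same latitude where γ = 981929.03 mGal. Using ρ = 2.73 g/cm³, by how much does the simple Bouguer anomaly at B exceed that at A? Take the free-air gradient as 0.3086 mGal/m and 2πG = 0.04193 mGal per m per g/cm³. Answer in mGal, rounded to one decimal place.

-104.8

Δg_SB(A) = 981713.69 − 981929.03 + 0.3086×1096.9 − 0.04193×2.73×1096.9 = -2.40 mGal
Δg_SB(B) = 981568.06 − 981929.03 + 0.3086×1307.2 − 0.04193×2.73×1307.2 = -107.20 mGal
Difference = -107.20 − (-2.40) = -104.80 mGal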